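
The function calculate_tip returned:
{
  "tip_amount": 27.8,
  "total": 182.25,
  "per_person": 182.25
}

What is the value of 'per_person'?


182.25


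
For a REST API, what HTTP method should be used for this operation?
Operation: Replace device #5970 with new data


GET = read, POST = create, PUT = update/replace, DELETE = remove
This operation is an update/replace.
PUT


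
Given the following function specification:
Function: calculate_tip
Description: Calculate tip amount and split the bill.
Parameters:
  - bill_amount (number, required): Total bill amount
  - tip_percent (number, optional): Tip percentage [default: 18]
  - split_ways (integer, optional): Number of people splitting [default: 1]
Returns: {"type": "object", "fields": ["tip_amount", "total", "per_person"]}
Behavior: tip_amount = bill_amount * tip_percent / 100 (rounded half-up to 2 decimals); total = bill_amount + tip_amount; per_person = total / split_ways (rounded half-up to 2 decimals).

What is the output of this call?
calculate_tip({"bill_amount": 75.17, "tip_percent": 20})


Defaults applied: split_ways=1
tip_amount = 75.17 * 20/100 = 15.034 -> 15.03
total = 75.17 + 15.03 = 90.20
per_person = 90.20 / 1 = 90.2 -> 90.20
Output:
{"tip_amount": 15.03, "total": 90.2, "per_person": 90.2}


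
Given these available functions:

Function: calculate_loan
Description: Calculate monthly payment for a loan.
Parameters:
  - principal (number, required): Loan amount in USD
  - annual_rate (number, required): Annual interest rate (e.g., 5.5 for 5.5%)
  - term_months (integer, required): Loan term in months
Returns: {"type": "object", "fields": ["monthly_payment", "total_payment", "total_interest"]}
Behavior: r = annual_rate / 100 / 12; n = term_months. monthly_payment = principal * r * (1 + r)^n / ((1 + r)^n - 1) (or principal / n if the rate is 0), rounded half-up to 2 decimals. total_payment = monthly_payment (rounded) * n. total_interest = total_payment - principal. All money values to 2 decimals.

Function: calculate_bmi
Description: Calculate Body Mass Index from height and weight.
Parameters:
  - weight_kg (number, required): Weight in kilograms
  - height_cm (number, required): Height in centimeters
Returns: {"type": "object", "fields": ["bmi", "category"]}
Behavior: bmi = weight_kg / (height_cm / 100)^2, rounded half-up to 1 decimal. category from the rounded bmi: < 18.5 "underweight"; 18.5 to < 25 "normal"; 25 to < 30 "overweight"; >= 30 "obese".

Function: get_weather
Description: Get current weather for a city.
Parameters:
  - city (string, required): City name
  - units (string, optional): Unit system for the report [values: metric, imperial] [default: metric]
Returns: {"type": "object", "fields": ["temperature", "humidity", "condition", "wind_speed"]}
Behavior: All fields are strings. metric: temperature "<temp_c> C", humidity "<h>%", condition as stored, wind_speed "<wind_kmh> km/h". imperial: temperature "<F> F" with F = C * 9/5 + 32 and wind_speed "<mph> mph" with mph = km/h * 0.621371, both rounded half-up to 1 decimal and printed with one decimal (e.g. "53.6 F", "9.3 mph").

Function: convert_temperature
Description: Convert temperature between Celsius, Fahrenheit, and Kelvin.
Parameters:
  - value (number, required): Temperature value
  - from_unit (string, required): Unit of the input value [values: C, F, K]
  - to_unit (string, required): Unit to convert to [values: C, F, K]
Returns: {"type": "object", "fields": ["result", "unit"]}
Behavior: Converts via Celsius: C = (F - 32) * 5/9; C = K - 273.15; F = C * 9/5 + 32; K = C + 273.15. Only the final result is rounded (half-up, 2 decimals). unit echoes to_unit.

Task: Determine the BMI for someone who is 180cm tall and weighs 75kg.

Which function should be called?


The task needs a function whose description is: Calculate Body Mass Index from height and weight.
calculate_bmi


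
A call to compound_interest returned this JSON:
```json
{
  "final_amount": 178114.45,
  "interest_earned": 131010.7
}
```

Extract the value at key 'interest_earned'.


131010.7


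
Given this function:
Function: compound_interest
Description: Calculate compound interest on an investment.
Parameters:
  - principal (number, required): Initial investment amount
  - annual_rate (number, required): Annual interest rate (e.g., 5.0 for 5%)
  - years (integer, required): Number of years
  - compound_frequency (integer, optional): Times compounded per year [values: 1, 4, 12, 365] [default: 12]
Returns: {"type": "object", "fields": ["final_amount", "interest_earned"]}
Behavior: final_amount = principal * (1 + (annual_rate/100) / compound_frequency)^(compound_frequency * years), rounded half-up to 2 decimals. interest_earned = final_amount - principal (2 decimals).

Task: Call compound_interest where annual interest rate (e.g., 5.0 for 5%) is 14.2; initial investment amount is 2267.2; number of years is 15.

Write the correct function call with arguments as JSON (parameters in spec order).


Mapping each described value to its parameter name:
  'Annual interest rate (e.g., 5.0 for 5%)' -> annual_rate = 14.2
  'Initial investment amount' -> principal = 2267.2
  'Number of years' -> years = 15
compound_interest({"principal": 2267.2, "annual_rate": 14.2, "years": 15})


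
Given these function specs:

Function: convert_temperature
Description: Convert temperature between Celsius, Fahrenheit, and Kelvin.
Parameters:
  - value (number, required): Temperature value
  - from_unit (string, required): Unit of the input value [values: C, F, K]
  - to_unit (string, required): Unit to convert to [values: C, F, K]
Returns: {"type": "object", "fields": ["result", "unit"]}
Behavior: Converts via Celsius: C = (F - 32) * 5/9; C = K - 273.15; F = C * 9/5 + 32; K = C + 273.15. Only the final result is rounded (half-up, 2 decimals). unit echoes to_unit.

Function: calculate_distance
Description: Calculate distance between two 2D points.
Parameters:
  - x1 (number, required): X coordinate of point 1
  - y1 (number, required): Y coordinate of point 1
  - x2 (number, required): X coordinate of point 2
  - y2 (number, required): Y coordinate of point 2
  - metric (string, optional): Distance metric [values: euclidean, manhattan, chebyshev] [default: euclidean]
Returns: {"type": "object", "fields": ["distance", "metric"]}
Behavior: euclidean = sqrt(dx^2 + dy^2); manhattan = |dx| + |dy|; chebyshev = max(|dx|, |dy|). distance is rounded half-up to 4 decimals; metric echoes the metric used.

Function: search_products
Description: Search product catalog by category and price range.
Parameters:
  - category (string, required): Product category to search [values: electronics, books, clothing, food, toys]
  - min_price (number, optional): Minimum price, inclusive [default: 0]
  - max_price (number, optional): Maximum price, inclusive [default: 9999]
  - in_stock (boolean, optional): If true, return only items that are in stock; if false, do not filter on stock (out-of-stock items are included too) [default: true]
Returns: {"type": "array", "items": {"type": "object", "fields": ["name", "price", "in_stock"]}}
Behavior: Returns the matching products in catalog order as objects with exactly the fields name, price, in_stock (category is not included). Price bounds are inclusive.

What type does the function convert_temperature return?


The convert_temperature spec declares Returns: {"type": "object", "fields": ["result", "unit"]}
Type:
object


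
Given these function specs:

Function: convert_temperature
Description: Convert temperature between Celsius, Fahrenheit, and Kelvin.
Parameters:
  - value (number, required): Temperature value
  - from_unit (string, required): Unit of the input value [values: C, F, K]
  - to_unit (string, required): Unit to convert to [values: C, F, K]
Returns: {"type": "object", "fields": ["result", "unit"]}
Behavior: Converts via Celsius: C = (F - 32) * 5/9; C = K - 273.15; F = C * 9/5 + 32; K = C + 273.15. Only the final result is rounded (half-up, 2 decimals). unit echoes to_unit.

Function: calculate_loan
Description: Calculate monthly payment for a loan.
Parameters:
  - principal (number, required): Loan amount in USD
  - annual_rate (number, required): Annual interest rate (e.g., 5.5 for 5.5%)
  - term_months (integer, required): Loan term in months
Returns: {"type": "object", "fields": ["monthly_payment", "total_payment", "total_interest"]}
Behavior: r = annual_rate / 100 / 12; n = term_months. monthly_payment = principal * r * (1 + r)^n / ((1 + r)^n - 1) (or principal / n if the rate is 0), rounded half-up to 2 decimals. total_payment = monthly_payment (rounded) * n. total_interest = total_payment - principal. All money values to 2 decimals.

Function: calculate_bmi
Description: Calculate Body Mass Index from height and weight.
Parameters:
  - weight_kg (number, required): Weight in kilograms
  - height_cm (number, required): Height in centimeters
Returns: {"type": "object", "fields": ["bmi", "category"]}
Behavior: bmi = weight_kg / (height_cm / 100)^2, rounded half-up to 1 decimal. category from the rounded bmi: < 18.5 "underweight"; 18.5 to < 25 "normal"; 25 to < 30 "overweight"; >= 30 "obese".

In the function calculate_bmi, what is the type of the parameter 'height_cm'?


The calculate_bmi spec declares:
  - height_cm (number, required): Height in centimeters
Type:
number


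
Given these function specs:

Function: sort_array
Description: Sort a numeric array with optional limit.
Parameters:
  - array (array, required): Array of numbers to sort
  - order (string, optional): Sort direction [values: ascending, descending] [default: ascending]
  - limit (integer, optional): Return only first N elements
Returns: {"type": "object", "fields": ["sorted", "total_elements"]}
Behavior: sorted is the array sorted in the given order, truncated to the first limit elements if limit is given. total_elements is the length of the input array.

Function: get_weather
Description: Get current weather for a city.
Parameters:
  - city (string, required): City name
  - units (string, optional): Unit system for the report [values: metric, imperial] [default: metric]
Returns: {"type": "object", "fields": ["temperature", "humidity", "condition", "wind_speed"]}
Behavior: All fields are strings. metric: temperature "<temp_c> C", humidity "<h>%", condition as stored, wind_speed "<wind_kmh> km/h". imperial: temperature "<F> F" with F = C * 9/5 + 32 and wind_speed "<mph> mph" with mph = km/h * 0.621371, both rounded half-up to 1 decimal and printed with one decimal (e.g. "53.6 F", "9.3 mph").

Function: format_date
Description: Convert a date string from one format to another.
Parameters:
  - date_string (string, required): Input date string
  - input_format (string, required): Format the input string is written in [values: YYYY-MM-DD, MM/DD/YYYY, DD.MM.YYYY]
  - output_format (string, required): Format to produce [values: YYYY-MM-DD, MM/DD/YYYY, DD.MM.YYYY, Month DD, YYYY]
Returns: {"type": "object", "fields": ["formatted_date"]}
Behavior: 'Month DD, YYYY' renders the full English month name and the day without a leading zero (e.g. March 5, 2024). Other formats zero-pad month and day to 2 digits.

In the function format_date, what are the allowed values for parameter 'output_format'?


The format_date spec declares:
  - output_format (string, required): Format to produce [values: YYYY-MM-DD, MM/DD/YYYY, DD.MM.YYYY, Month DD, YYYY]
Allowed values:
YYYY-MM-DD, MM/DD/YYYY, DD.MM.YYYY, Month DD, YYYY


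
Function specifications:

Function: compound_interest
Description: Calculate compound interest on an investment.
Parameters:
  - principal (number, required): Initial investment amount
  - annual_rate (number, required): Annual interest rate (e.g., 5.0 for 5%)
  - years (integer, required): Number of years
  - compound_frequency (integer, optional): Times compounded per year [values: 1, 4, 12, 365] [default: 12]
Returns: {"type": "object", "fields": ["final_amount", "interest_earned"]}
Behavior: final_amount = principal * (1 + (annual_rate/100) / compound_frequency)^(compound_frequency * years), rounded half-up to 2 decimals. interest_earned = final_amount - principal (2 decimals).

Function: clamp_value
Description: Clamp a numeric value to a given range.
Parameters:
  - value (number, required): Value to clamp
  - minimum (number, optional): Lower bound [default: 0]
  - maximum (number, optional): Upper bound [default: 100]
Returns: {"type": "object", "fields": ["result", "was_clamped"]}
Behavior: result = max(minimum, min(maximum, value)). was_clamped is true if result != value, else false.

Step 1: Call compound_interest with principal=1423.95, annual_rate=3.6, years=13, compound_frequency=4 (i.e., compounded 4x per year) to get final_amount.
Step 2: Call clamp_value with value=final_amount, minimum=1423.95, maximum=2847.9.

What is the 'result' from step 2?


Step 1: compound_interest
  rate per period = 3.6/100/4 = 0.009 (keep full precision); periods = 4 * 13 = 52
  (1 + 0.009)^52 = 1.59345809
  final_amount = 1423.95 * 1.59345809 = 2269.004641 -> 2269.00
  interest_earned = 2269.00 - 1423.95 = 845.05
  -> final_amount = 2269.0
Step 2: clamp_value(value=2269.0, minimum=1423.95, maximum=2847.9)
  result = max(1423.95, min(2847.9, 2269.0)) = max(1423.95, 2269.0) = 2269.0
  was_clamped = (2269.0 != 2269.0) = false
  -> result = 2269.0
2269.0


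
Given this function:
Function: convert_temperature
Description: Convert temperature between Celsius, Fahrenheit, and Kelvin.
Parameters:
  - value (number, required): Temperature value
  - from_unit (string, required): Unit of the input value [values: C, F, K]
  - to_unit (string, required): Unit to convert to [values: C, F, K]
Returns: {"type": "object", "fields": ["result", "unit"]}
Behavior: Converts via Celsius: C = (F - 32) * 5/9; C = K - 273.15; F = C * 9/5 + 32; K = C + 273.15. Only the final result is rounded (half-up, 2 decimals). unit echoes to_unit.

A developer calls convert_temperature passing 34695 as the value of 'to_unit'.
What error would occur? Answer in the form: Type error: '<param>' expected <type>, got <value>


Spec: 'to_unit' is declared as string; 34695 is an integer.
Type error: 'to_unit' expected string, got 34695


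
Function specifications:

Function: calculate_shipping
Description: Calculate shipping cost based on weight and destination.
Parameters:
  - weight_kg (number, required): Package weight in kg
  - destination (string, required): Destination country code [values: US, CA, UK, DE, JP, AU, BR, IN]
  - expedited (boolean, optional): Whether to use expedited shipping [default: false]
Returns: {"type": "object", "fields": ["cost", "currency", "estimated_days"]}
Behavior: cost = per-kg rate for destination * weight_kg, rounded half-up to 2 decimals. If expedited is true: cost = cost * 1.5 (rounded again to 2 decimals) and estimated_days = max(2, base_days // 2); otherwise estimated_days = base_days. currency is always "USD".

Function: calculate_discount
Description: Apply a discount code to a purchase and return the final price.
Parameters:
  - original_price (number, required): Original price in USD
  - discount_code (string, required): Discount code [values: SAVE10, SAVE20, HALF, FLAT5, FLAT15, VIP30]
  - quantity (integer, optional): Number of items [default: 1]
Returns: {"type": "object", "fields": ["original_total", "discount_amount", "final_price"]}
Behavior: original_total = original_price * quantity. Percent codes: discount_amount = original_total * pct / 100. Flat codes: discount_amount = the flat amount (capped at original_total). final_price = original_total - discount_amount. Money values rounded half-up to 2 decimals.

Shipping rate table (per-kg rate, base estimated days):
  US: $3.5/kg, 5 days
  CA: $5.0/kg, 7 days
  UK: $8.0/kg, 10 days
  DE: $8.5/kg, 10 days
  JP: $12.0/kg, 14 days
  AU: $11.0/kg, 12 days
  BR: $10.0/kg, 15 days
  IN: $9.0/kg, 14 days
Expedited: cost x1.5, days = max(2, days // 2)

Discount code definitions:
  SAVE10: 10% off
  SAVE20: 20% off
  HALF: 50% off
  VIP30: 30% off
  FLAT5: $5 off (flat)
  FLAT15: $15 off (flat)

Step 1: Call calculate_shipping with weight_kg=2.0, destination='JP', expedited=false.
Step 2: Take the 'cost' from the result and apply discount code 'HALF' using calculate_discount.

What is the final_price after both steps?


Step 1: calculate_shipping(weight_kg=2.0, destination=JP, expedited=false)
  Rate for JP: $12.0/kg, base 14 days
  cost = 12.0 * 2.0 = 24 -> 24.00
  expedited not set/false: estimated_days = 14
  -> cost = 24.00 USD
Step 2: calculate_discount(original_price=24.0, discount_code=HALF, quantity=1)
  original_total = 24.0 * 1 = 24.00
  HALF = 50% off: discount_amount = 24.00 * 50/100 = 12 -> 12.00
  final_price = 24.00 - 12.00 = 12.00
  -> final_price = 12.00
$12.00


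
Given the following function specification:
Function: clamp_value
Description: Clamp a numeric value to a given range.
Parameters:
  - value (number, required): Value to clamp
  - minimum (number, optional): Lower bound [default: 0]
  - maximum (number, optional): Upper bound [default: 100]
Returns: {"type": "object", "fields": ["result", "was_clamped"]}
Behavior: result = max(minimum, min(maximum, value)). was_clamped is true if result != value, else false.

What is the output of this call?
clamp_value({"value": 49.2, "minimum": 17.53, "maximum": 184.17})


result = max(17.53, min(184.17, 49.2)) = max(17.53, 49.2) = 49.2
was_clamped = (49.2 != 49.2) = false
Output:
{"result": 49.2, "was_clamped": false}


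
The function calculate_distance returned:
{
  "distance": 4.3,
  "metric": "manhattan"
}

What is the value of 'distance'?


4.3


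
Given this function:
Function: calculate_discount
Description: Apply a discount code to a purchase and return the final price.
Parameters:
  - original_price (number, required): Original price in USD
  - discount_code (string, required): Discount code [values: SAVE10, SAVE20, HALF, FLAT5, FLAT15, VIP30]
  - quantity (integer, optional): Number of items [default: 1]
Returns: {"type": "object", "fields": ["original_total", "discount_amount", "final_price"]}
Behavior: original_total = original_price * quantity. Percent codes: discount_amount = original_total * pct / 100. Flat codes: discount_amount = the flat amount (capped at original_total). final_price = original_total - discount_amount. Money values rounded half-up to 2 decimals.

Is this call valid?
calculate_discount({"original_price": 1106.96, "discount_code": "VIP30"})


Checking all required parameters present and types match... All valid.
Valid


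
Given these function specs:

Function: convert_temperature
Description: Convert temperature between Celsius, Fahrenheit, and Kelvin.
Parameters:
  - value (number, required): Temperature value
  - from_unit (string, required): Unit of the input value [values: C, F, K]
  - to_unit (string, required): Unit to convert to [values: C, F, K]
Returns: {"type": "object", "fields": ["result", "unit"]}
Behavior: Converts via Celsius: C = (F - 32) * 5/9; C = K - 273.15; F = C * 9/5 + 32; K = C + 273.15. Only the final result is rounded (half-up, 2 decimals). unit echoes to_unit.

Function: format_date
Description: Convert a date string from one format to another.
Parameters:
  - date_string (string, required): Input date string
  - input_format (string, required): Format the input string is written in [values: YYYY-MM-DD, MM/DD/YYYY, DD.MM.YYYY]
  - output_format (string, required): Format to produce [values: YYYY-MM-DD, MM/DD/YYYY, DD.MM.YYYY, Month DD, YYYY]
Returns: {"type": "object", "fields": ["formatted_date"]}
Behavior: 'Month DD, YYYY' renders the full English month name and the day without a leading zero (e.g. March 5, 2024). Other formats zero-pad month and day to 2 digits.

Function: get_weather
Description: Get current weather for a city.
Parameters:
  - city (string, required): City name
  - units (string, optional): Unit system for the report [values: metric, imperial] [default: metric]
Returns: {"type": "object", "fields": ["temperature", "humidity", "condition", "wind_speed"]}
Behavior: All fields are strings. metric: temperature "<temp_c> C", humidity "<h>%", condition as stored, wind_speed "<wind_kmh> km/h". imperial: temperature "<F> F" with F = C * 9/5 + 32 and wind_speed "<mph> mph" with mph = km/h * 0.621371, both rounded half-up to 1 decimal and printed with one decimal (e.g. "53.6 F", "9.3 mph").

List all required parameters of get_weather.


Parameters of get_weather and their required/optional flag:
  city: required
  units: optional
city


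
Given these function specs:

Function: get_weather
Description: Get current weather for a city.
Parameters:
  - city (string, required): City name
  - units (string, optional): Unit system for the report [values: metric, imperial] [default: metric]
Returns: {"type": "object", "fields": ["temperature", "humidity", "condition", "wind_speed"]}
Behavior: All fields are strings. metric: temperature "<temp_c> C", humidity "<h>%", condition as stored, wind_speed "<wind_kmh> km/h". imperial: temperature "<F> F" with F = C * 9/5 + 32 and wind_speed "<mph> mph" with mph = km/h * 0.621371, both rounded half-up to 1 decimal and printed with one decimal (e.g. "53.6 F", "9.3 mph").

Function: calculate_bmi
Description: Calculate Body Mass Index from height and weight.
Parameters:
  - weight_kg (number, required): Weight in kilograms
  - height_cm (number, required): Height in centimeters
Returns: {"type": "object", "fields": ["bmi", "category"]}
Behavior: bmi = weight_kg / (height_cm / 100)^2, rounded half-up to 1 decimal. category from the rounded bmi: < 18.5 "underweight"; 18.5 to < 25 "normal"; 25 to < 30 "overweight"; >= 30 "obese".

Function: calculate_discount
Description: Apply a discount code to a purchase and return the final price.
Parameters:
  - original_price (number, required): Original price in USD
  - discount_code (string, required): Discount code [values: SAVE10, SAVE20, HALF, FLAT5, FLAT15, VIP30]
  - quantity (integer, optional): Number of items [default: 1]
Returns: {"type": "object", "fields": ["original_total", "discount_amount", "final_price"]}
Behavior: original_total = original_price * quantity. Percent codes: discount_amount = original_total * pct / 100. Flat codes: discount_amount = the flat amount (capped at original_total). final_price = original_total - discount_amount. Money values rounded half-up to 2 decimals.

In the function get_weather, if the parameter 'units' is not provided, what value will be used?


The get_weather spec declares:
  - units (string, optional): Unit system for the report [values: metric, imperial] [default: metric]
Default:
metric


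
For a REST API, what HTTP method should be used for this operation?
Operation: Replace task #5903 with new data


GET = read, POST = create, PUT = update/replace, DELETE = remove
This operation is an update/replace.
PUT


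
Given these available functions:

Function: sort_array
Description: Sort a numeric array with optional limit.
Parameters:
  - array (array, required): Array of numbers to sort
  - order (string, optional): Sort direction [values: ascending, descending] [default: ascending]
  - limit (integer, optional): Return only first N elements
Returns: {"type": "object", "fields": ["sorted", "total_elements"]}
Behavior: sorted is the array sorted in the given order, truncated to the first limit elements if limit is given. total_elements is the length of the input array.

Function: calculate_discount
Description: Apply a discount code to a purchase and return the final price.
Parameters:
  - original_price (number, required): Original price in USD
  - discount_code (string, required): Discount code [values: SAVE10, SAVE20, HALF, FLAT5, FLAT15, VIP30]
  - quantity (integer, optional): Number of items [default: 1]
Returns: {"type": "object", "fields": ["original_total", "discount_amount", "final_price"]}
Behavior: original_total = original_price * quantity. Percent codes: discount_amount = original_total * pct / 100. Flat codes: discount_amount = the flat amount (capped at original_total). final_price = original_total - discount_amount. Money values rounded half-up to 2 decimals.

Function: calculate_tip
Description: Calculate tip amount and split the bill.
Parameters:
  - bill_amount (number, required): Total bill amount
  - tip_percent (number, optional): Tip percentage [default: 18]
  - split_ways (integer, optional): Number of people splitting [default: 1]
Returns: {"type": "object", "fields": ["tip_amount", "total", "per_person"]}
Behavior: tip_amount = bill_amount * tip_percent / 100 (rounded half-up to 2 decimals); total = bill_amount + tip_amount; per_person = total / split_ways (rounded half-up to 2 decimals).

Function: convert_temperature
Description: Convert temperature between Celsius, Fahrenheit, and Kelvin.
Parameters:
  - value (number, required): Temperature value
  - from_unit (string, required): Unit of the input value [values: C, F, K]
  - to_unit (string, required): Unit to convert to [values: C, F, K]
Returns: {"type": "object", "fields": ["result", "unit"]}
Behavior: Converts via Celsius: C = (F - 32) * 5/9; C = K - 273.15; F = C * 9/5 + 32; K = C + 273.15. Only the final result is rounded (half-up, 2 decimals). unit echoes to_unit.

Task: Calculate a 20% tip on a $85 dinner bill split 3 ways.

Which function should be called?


The task needs a function whose description is: Calculate tip amount and split the bill.
calculate_tip


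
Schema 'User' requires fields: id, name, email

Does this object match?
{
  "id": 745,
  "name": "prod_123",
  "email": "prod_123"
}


Checking required fields... All present.
Valid - all required fields present


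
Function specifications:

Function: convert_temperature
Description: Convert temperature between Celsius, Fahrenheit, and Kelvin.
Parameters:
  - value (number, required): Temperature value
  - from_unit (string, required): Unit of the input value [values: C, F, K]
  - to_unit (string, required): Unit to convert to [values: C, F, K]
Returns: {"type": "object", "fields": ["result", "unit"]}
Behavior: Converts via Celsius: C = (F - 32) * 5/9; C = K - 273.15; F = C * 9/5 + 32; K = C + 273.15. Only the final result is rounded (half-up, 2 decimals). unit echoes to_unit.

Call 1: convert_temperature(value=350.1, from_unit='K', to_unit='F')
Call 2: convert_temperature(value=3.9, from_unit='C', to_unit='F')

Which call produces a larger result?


Call 1:
  To C: 350.1 - 273.15 = 76.95
  To F: 76.95 * 9/5 + 32 = 170.51
  Round to 2 decimals: 170.51
  -> 170.51 F
Call 2:
  Input already in C: 3.9
  To F: 3.9 * 9/5 + 32 = 39.02
  Round to 2 decimals: 39.02
  -> 39.02 F
Call 1 (170.51 F)


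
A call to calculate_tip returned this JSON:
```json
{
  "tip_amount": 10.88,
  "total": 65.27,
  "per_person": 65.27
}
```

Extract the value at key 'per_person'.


65.27


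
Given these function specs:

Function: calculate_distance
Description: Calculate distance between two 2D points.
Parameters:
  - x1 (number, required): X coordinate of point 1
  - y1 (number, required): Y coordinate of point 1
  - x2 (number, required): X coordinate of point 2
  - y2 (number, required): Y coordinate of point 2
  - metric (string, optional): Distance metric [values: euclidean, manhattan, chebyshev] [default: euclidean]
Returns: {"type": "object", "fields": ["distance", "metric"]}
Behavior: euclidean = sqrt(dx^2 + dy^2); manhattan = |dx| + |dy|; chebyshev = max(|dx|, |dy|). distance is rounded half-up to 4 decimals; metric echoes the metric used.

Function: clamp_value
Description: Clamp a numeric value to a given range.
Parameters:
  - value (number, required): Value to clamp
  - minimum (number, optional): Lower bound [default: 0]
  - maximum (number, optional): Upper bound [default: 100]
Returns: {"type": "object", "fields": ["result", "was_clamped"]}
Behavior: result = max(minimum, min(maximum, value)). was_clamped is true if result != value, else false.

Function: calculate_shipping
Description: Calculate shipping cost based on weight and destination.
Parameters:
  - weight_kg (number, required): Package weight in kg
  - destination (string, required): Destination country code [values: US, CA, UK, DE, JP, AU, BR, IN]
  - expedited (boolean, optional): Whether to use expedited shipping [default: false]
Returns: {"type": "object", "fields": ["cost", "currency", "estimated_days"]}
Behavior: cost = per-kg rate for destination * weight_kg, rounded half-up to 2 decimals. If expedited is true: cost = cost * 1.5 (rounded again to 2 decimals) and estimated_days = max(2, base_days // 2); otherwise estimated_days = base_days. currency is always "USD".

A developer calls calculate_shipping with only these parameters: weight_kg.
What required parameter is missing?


Required parameters: weight_kg, destination
Provided: weight_kg
Missing: destination
destination


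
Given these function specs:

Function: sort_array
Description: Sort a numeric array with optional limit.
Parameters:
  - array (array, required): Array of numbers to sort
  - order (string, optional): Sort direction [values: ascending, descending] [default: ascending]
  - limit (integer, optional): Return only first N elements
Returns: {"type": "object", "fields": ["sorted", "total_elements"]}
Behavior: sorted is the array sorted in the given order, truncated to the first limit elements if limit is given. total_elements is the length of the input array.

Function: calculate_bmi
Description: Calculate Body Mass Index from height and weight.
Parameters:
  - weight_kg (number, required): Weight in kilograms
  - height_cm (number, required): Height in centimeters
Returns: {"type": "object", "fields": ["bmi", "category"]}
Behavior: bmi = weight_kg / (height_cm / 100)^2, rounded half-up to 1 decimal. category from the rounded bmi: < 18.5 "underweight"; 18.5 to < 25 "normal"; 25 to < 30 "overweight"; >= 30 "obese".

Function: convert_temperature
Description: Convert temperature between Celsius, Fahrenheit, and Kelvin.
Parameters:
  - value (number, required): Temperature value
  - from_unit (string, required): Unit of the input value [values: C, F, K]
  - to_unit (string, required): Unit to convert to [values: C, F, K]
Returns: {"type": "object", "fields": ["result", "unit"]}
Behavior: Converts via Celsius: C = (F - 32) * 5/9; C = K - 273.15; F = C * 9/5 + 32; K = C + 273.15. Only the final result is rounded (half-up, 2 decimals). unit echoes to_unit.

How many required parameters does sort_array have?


Parameters of sort_array: array (required), order (optional), limit (optional)
Required count:
1


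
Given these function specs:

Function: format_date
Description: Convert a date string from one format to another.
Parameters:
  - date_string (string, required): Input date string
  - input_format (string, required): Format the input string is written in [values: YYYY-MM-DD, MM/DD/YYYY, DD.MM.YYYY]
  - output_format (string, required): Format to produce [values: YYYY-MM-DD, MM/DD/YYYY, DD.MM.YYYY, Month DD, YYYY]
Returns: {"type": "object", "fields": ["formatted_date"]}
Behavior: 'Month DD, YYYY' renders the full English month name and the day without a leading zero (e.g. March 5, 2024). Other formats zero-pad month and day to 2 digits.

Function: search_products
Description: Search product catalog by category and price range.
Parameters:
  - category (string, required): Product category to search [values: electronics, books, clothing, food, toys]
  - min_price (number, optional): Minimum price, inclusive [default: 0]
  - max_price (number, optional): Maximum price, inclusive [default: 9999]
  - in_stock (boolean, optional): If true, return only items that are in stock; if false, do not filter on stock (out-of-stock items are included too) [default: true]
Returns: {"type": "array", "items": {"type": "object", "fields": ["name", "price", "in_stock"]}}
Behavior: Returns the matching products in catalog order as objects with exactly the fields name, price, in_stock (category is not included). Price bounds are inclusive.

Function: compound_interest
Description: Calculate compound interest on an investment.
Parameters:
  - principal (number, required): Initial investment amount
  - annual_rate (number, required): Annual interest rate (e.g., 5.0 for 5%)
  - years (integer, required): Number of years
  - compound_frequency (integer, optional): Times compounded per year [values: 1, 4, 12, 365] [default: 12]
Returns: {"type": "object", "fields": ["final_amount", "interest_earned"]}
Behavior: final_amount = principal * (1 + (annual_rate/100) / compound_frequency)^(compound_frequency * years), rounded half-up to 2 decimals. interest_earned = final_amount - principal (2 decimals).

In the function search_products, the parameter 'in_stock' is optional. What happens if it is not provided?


The search_products spec declares:
  - in_stock (boolean, optional): If true, return only items that are in stock; if false, do not filter on stock (out-of-stock items are included too) [default: true]
It defaults to true


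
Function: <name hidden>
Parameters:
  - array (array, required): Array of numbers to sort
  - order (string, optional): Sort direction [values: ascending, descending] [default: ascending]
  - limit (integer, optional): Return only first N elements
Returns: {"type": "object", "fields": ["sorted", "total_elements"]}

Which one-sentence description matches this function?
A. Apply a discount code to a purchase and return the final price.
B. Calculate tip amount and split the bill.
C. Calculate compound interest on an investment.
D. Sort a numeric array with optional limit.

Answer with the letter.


Parameters array, order, limit and return ["sorted", "total_elements"] fit: Sort a numeric array with optional limit.
D


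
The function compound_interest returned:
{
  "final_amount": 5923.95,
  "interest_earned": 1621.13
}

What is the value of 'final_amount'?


5923.95


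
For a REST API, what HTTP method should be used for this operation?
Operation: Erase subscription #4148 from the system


GET = read, POST = create, PUT = update/replace, DELETE = remove
This operation is a removal.
DELETE


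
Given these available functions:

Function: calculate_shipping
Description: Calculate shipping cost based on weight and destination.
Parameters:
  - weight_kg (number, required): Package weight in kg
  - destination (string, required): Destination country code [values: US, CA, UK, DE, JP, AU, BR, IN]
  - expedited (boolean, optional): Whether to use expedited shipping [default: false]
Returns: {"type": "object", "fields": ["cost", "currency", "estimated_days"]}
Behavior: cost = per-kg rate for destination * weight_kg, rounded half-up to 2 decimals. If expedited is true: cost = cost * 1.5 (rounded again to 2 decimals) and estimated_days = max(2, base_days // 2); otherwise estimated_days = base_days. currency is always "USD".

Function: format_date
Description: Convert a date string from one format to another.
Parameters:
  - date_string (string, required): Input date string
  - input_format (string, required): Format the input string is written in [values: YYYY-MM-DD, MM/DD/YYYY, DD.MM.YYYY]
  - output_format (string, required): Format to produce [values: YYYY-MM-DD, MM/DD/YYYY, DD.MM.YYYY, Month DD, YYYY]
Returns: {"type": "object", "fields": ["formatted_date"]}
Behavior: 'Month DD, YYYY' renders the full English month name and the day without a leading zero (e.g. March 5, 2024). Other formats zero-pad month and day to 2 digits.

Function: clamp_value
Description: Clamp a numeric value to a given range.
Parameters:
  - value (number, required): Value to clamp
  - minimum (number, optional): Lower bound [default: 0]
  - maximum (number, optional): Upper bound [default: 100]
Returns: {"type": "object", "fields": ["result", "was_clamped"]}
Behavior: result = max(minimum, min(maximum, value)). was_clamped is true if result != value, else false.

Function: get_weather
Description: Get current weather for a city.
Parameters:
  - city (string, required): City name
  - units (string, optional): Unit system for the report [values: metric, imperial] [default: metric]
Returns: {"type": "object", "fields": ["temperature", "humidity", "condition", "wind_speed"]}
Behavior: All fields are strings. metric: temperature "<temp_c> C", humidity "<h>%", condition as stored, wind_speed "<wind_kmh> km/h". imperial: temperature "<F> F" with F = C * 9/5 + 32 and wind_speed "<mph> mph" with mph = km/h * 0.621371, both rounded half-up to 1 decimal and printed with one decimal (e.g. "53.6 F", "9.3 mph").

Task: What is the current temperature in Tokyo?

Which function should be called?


The task needs a function whose description is: Get current weather for a city.
get_weather


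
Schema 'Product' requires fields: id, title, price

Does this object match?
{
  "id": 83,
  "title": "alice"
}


Checking required fields...
Missing: price
Invalid - missing required field 'price'


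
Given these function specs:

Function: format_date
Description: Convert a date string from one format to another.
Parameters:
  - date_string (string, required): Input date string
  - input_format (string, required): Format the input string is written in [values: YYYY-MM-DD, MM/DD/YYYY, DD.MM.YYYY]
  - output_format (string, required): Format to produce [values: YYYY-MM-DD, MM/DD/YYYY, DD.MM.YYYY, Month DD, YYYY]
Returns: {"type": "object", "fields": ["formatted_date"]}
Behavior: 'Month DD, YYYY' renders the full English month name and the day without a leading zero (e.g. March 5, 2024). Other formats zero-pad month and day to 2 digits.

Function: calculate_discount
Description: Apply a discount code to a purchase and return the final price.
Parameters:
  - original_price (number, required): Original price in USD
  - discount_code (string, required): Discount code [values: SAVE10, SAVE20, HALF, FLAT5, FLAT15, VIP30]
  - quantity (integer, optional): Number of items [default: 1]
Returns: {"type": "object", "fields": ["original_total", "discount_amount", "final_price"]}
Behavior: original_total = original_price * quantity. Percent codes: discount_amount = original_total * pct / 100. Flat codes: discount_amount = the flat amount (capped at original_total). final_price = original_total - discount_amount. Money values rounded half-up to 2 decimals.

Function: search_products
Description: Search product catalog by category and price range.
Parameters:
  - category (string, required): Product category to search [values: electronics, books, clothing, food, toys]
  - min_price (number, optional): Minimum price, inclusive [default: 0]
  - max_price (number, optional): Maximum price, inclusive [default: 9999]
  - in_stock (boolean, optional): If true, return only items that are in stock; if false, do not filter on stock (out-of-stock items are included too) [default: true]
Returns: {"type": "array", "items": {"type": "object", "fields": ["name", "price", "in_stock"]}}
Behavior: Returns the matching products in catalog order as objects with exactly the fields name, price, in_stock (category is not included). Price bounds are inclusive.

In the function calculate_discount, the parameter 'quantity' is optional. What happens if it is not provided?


The calculate_discount spec declares:
  - quantity (integer, optional): Number of items [default: 1]
It defaults to 1


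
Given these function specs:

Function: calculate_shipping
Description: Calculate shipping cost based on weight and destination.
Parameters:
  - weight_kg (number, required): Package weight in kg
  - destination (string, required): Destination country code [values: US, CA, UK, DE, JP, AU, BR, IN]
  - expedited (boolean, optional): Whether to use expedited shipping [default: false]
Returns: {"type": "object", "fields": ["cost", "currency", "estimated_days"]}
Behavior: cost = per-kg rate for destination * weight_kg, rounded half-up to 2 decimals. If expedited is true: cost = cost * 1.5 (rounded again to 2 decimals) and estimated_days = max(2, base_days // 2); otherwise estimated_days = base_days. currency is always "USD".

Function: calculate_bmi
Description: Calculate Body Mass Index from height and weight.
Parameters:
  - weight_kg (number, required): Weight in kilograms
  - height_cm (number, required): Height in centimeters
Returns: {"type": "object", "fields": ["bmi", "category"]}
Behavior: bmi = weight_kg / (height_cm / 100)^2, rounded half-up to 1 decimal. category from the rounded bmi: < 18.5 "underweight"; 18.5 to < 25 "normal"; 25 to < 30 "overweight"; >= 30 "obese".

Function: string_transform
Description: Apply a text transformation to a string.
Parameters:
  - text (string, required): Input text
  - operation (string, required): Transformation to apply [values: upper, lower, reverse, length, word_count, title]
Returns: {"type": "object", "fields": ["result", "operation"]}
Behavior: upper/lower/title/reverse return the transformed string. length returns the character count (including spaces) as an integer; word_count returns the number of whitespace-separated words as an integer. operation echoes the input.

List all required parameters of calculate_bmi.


Parameters of calculate_bmi and their required/optional flag:
  weight_kg: required
  height_cm: required
height_cm, weight_kg
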